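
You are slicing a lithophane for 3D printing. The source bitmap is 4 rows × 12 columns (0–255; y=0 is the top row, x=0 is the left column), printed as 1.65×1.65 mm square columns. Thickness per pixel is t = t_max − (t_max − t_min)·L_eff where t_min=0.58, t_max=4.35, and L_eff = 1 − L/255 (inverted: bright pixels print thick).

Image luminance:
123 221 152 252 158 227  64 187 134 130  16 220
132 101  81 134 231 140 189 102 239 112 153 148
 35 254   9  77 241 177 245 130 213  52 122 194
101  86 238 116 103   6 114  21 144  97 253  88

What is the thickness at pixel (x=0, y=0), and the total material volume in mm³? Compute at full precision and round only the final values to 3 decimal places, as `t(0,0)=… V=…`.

t(0,0)=2.398 V=347.967

span = t_max - t_min = 4.35 - 0.58 = 3.770
L(0,0) = 123, L_eff = 1 - 123/255 = 0.517647 (inverted)
t(0,0) = 4.35 - 3.770·0.517647 = 2.398
Σt over all 4·12 pixels = 543199/4250 ≈ 127.8115294
V = pitch²·Σt = 1.65²·543199/4250 = 347.967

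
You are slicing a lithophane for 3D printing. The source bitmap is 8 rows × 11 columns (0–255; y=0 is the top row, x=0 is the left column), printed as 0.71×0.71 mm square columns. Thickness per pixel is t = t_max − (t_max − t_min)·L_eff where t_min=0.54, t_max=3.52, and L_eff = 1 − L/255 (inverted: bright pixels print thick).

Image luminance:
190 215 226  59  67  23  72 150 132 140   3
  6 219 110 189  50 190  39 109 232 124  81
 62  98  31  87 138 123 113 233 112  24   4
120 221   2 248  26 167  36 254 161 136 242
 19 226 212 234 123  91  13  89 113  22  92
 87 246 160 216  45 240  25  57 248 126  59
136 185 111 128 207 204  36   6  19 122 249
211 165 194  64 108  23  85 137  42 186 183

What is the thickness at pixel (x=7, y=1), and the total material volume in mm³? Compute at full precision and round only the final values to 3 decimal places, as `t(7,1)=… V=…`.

t(7,1)=1.814 V=87.625

span = t_max - t_min = 3.52 - 0.54 = 2.980
L(7,1) = 109, L_eff = 1 - 109/255 = 0.572549 (inverted)
t(7,1) = 3.52 - 2.980·0.572549 = 1.814
Σt over all 8·11 pixels = 1108136/6375 ≈ 173.8252549
V = pitch²·Σt = 0.71²·1108136/6375 = 87.625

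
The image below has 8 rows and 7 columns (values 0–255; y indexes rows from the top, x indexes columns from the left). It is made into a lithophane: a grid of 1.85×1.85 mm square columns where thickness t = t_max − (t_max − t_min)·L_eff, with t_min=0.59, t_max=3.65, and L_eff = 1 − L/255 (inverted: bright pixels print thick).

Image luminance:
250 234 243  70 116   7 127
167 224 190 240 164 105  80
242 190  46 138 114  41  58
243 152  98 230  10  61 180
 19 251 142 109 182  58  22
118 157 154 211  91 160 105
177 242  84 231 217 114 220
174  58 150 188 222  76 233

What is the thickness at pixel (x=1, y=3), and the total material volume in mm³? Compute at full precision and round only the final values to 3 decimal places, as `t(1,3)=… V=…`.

span = t_max - t_min = 3.65 - 0.59 = 3.060
L(1,3) = 152, L_eff = 1 - 152/255 = 0.403922 (inverted)
t(1,3) = 3.65 - 3.060·0.403922 = 2.414
Σt over all 8·7 pixels = 131.26
V = pitch²·Σt = 1.85²·131.26 = 449.237

t(1,3)=2.414 V=449.237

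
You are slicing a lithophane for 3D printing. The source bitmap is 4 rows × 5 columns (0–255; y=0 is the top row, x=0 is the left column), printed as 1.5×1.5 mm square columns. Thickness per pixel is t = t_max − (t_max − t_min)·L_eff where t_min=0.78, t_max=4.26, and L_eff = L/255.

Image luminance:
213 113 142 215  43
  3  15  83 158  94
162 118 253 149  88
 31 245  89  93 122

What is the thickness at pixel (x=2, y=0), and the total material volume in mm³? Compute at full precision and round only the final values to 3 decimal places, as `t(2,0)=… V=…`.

t(2,0)=2.322 V=117.115

span = t_max - t_min = 4.26 - 0.78 = 3.480
L(2,0) = 142, L_eff = 142/255 = 0.556863
t(2,0) = 4.26 - 3.480·0.556863 = 2.322
Σt over all 4·5 pixels = 110609/2125 ≈ 52.0512941
V = pitch²·Σt = 1.5²·110609/2125 = 117.115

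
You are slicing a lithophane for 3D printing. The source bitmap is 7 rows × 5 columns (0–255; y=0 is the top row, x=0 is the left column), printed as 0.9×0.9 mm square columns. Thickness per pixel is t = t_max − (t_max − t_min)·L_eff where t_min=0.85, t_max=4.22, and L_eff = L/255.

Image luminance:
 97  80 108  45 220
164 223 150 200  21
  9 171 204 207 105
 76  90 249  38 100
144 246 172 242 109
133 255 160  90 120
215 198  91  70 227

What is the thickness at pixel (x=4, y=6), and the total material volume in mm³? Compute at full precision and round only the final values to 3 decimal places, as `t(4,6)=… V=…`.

span = t_max - t_min = 4.22 - 0.85 = 3.370
L(4,6) = 227, L_eff = 227/255 = 0.890196
t(4,6) = 4.22 - 3.370·0.890196 = 1.220
Σt over all 7·5 pixels = 2071577/25500 ≈ 81.2383137
V = pitch²·Σt = 0.9²·2071577/25500 = 65.803

t(4,6)=1.220 V=65.803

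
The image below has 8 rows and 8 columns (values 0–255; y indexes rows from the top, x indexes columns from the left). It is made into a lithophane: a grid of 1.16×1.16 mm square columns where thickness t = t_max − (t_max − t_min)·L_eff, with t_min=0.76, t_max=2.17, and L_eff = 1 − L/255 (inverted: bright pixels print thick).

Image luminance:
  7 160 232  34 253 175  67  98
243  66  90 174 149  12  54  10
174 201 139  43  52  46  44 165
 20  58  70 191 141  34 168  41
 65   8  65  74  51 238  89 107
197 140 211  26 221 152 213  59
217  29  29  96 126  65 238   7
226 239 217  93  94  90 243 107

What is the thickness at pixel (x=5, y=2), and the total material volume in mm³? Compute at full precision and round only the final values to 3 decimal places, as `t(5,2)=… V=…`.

span = t_max - t_min = 2.17 - 0.76 = 1.410
L(5,2) = 46, L_eff = 1 - 46/255 = 0.819608 (inverted)
t(5,2) = 2.17 - 1.410·0.819608 = 1.014
Σt over all 8·8 pixels = 763261/8500 ≈ 89.7954118
V = pitch²·Σt = 1.16²·763261/8500 = 120.829

t(5,2)=1.014 V=120.829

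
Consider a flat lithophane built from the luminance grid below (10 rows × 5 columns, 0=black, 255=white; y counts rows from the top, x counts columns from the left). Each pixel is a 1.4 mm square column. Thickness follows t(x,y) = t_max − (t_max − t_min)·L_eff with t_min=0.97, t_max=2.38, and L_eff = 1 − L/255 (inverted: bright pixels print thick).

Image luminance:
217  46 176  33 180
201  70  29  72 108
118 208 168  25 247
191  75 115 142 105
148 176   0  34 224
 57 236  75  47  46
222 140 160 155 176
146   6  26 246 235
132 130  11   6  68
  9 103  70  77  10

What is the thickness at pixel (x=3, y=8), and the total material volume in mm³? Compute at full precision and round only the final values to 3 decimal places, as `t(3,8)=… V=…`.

t(3,8)=1.003 V=156.802

span = t_max - t_min = 2.38 - 0.97 = 1.410
L(3,8) = 6, L_eff = 1 - 6/255 = 0.976471 (inverted)
t(3,8) = 2.38 - 1.410·0.976471 = 1.003
Σt over all 10·5 pixels = 680009/8500 ≈ 80.0010588
V = pitch²·Σt = 1.4²·680009/8500 = 156.802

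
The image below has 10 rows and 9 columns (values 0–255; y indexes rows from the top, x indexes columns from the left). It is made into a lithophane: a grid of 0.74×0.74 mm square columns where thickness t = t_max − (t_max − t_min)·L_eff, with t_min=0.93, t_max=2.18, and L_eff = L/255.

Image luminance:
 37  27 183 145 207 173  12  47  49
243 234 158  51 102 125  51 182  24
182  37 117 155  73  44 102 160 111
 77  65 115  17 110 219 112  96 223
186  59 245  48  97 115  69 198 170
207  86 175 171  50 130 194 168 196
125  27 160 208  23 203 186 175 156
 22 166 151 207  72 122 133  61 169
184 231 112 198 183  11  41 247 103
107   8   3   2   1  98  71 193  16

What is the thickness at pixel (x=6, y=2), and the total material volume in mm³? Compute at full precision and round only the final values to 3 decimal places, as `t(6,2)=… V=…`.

t(6,2)=1.680 V=78.438

span = t_max - t_min = 2.18 - 0.93 = 1.250
L(6,2) = 102, L_eff = 102/255 = 0.400000
t(6,2) = 2.18 - 1.250·0.400000 = 1.680
Σt over all 10·9 pixels = 36526/255 ≈ 143.2392157
V = pitch²·Σt = 0.74²·36526/255 = 78.438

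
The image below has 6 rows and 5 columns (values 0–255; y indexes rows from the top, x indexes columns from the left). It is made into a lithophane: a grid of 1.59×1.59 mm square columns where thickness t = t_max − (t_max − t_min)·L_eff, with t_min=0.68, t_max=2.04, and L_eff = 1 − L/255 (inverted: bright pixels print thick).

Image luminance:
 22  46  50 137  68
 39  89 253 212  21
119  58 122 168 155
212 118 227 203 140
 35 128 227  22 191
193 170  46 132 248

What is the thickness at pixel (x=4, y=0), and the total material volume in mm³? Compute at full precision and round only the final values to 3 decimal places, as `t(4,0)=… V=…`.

t(4,0)=1.043 V=103.497

span = t_max - t_min = 2.04 - 0.68 = 1.360
L(4,0) = 68, L_eff = 1 - 68/255 = 0.733333 (inverted)
t(4,0) = 2.04 - 1.360·0.733333 = 1.043
Σt over all 6·5 pixels = 15352/375 ≈ 40.9386667
V = pitch²·Σt = 1.59²·15352/375 = 103.497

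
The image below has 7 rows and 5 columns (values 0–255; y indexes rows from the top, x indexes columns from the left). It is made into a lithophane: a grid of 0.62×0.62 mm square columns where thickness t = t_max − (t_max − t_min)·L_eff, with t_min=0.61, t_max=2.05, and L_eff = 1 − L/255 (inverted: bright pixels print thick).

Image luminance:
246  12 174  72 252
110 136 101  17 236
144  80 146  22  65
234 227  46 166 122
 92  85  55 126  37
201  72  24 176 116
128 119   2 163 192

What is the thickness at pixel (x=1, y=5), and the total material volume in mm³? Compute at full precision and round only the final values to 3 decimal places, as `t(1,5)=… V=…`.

t(1,5)=1.017 V=17.315

span = t_max - t_min = 2.05 - 0.61 = 1.440
L(1,5) = 72, L_eff = 1 - 72/255 = 0.717647 (inverted)
t(1,5) = 2.05 - 1.440·0.717647 = 1.017
Σt over all 7·5 pixels = 382883/8500 ≈ 45.0450588
V = pitch²·Σt = 0.62²·382883/8500 = 17.315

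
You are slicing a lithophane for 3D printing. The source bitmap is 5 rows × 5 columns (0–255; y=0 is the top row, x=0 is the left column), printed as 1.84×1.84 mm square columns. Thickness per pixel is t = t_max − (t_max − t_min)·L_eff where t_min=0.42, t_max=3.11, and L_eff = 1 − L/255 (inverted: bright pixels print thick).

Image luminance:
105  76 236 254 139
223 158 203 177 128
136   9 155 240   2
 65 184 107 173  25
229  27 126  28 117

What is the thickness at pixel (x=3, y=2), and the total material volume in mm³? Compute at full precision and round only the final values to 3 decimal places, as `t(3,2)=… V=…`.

span = t_max - t_min = 3.11 - 0.42 = 2.690
L(3,2) = 240, L_eff = 1 - 240/255 = 0.058824 (inverted)
t(3,2) = 3.11 - 2.690·0.058824 = 2.952
Σt over all 5·5 pixels = 290342/6375 ≈ 45.5438431
V = pitch²·Σt = 1.84²·290342/6375 = 154.193

t(3,2)=2.952 V=154.193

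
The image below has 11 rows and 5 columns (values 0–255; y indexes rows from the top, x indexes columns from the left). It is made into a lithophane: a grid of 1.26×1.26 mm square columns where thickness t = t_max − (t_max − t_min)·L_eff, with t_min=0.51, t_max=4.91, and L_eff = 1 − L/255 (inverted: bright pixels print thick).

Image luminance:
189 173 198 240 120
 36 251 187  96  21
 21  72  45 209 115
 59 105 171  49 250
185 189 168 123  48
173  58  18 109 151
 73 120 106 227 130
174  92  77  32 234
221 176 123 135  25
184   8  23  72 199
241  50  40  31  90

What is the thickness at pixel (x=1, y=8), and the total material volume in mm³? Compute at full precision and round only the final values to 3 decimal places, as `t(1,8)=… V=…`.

span = t_max - t_min = 4.91 - 0.51 = 4.400
L(1,8) = 176, L_eff = 1 - 176/255 = 0.309804 (inverted)
t(1,8) = 4.91 - 4.400·0.309804 = 3.547
Σt over all 11·5 pixels = 733711/5100 ≈ 143.8649020
V = pitch²·Σt = 1.26²·733711/5100 = 228.400

t(1,8)=3.547 V=228.400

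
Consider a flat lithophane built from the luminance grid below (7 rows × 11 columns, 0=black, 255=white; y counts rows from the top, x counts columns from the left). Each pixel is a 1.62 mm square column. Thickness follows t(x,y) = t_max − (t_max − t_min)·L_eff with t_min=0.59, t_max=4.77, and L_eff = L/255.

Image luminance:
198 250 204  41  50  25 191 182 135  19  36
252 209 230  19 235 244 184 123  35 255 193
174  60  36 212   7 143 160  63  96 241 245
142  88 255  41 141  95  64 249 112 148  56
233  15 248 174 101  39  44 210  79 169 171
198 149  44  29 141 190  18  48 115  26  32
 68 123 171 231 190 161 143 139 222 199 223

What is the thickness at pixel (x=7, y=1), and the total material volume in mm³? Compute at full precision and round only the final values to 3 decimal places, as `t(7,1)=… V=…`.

t(7,1)=2.754 V=513.028

span = t_max - t_min = 4.77 - 0.59 = 4.180
L(7,1) = 123, L_eff = 123/255 = 0.482353
t(7,1) = 4.77 - 4.180·0.482353 = 2.754
Σt over all 7·11 pixels = 4984837/25500 ≈ 195.4838039
V = pitch²·Σt = 1.62²·4984837/25500 = 513.028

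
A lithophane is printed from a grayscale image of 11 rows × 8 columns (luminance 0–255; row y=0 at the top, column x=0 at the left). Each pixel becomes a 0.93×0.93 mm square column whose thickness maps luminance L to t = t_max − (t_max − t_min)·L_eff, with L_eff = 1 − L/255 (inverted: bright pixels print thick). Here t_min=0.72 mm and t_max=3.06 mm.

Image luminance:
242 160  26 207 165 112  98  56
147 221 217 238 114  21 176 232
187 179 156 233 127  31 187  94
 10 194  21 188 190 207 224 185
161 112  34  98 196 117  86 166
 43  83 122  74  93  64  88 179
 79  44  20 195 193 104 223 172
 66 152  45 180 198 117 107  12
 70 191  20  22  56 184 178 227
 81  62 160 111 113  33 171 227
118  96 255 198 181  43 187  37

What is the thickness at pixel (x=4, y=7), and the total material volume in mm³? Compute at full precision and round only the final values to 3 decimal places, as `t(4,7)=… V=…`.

t(4,7)=2.537 V=145.985

span = t_max - t_min = 3.06 - 0.72 = 2.340
L(4,7) = 198, L_eff = 1 - 198/255 = 0.223529 (inverted)
t(4,7) = 3.06 - 2.340·0.223529 = 2.537
Σt over all 11·8 pixels = 717351/4250 ≈ 168.7884706
V = pitch²·Σt = 0.93²·717351/4250 = 145.985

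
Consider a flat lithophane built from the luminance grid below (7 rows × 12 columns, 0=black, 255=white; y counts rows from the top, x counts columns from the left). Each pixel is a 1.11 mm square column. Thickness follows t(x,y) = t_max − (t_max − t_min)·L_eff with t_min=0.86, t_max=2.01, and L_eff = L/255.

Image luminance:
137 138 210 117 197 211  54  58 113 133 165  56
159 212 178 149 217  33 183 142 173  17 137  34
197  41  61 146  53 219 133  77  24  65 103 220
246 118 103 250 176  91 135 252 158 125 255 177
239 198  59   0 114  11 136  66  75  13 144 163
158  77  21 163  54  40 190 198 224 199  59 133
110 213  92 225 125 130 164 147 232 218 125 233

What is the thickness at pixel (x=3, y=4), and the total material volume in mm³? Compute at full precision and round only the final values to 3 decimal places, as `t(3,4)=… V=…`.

span = t_max - t_min = 2.01 - 0.86 = 1.150
L(3,4) = 0, L_eff = 0/255 = 0.000000
t(3,4) = 2.01 - 1.150·0.000000 = 2.010
Σt over all 7·12 pixels = 149744/1275 ≈ 117.4462745
V = pitch²·Σt = 1.11²·149744/1275 = 144.706

t(3,4)=2.010 V=144.706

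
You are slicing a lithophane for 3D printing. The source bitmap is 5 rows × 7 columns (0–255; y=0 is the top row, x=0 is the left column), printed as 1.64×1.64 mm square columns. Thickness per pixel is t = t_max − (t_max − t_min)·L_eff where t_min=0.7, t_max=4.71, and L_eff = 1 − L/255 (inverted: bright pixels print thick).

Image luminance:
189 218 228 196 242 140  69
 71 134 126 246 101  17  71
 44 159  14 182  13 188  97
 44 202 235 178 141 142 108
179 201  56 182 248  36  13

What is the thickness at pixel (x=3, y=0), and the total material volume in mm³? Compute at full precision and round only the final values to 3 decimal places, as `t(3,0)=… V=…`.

t(3,0)=3.782 V=265.106

span = t_max - t_min = 4.71 - 0.7 = 4.010
L(3,0) = 196, L_eff = 1 - 196/255 = 0.231373 (inverted)
t(3,0) = 4.71 - 4.010·0.231373 = 3.782
Σt over all 5·7 pixels = 41891/425 ≈ 98.5670588
V = pitch²·Σt = 1.64²·41891/425 = 265.106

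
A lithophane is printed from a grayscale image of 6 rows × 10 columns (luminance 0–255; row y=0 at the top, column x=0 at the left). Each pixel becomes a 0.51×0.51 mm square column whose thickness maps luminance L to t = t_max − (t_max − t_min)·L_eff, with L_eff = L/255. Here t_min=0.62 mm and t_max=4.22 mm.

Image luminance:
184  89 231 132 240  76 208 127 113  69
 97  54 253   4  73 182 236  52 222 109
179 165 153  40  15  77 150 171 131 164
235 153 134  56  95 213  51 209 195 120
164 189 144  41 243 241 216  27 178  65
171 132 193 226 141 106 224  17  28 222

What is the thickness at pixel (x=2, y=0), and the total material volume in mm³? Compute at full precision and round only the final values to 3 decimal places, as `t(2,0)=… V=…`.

span = t_max - t_min = 4.22 - 0.62 = 3.600
L(2,0) = 231, L_eff = 231/255 = 0.905882
t(2,0) = 4.22 - 3.600·0.905882 = 0.959
Σt over all 6·10 pixels = 11412/85 ≈ 134.2588235
V = pitch²·Σt = 0.51²·11412/85 = 34.921

t(2,0)=0.959 V=34.921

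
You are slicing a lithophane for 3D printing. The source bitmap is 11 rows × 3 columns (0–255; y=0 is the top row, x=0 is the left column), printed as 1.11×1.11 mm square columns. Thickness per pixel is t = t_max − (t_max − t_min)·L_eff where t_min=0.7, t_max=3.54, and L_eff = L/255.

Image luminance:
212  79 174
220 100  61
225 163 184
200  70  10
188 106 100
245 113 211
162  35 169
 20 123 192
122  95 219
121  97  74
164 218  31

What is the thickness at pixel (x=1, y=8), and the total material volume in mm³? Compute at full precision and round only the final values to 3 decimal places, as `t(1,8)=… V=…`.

span = t_max - t_min = 3.54 - 0.7 = 2.840
L(1,8) = 95, L_eff = 95/255 = 0.372549
t(1,8) = 3.54 - 2.840·0.372549 = 2.482
Σt over all 11·3 pixels = 283343/4250 ≈ 66.6689412
V = pitch²·Σt = 1.11²·283343/4250 = 82.143

t(1,8)=2.482 V=82.143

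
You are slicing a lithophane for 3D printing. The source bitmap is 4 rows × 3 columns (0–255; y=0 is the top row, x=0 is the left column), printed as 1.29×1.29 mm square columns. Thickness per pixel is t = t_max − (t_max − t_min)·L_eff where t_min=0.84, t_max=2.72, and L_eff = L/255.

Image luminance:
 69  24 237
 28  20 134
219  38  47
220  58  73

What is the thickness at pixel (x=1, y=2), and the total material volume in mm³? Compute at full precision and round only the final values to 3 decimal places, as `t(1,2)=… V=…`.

span = t_max - t_min = 2.72 - 0.84 = 1.880
L(1,2) = 38, L_eff = 38/255 = 0.149020
t(1,2) = 2.72 - 1.880·0.149020 = 2.440
Σt over all 4·3 pixels = 51077/2125 ≈ 24.0362353
V = pitch²·Σt = 1.29²·51077/2125 = 39.999

t(1,2)=2.440 V=39.999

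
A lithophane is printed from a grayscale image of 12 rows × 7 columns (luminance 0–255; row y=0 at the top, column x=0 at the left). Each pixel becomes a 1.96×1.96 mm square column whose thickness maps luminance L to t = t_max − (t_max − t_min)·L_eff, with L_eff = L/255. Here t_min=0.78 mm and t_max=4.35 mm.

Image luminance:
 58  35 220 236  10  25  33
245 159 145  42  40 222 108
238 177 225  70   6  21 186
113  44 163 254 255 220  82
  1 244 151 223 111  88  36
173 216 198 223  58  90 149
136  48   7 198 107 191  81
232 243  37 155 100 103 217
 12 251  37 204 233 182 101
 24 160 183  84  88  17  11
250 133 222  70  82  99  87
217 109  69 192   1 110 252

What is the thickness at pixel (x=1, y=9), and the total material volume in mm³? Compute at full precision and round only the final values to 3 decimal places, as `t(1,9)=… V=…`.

t(1,9)=2.110 V=815.987

span = t_max - t_min = 4.35 - 0.78 = 3.570
L(1,9) = 160, L_eff = 160/255 = 0.627451
t(1,9) = 4.35 - 3.570·0.627451 = 2.110
Σt over all 12·7 pixels = 212.408
V = pitch²·Σt = 1.96²·212.408 = 815.987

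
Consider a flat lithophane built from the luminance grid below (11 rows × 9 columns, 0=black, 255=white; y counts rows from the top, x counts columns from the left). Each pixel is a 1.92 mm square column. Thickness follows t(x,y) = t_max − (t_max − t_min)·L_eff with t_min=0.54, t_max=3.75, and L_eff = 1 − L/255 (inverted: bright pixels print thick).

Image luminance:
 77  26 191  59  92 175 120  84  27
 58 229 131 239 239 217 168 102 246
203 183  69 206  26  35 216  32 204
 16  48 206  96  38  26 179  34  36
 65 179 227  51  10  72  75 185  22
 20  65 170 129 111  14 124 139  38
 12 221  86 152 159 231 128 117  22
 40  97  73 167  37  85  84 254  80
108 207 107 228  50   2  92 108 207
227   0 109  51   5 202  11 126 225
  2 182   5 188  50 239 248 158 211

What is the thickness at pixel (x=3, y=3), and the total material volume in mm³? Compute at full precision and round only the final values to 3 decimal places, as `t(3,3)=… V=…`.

span = t_max - t_min = 3.75 - 0.54 = 3.210
L(3,3) = 96, L_eff = 1 - 96/255 = 0.623529 (inverted)
t(3,3) = 3.75 - 3.210·0.623529 = 1.748
Σt over all 11·9 pixels = 419141/2125 ≈ 197.2428235
V = pitch²·Σt = 1.92²·419141/2125 = 727.116

t(3,3)=1.748 V=727.116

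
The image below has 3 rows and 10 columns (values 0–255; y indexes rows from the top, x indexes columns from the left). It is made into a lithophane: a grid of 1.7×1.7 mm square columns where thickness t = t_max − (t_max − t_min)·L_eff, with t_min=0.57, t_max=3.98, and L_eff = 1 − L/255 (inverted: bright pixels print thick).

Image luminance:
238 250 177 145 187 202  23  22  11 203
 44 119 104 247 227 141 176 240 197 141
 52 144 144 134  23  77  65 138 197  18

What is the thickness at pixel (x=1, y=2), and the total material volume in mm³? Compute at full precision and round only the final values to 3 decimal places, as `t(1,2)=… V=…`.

span = t_max - t_min = 3.98 - 0.57 = 3.410
L(1,2) = 144, L_eff = 1 - 144/255 = 0.435294 (inverted)
t(1,2) = 3.98 - 3.410·0.435294 = 2.496
Σt over all 3·10 pixels = 152448/2125 ≈ 71.7402353
V = pitch²·Σt = 1.7²·152448/2125 = 207.329

t(1,2)=2.496 V=207.329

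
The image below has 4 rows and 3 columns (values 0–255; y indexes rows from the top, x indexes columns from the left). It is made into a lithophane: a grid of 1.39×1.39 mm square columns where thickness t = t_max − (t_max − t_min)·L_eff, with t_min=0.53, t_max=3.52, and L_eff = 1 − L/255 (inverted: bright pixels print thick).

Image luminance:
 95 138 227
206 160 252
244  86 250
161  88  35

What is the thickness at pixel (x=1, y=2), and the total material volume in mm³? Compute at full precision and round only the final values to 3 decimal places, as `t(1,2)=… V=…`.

span = t_max - t_min = 3.52 - 0.53 = 2.990
L(1,2) = 86, L_eff = 1 - 86/255 = 0.662745 (inverted)
t(1,2) = 3.52 - 2.990·0.662745 = 1.538
Σt over all 4·3 pixels = 371419/12750 ≈ 29.1309020
V = pitch²·Σt = 1.39²·371419/12750 = 56.284

t(1,2)=1.538 V=56.284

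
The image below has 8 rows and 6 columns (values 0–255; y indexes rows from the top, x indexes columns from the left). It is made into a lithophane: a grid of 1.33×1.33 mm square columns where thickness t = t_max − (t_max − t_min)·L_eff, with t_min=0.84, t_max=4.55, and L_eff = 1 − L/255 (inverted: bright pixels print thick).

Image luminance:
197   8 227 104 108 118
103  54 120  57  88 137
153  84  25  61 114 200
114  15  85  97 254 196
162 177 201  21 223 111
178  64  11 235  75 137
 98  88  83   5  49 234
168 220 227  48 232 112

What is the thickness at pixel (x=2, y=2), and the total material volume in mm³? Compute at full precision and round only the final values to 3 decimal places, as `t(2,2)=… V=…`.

t(2,2)=1.204 V=222.597

span = t_max - t_min = 4.55 - 0.84 = 3.710
L(2,2) = 25, L_eff = 1 - 25/255 = 0.901961 (inverted)
t(2,2) = 4.55 - 3.710·0.901961 = 1.204
Σt over all 8·6 pixels = 1604449/12750 ≈ 125.8391373
V = pitch²·Σt = 1.33²·1604449/12750 = 222.597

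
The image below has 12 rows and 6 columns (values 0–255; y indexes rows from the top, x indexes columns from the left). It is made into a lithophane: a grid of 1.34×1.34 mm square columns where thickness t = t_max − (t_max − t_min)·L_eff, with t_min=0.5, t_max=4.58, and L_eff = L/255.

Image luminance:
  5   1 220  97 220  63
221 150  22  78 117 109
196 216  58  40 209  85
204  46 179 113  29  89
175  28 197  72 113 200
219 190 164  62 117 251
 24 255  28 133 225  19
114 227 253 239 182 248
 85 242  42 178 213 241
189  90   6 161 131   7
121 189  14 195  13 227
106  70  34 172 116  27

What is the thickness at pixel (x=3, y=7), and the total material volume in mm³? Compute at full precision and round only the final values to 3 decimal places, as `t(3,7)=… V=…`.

span = t_max - t_min = 4.58 - 0.5 = 4.080
L(3,7) = 239, L_eff = 239/255 = 0.937255
t(3,7) = 4.58 - 4.080·0.937255 = 0.756
Σt over all 12·6 pixels = 179.824
V = pitch²·Σt = 1.34²·179.824 = 322.892

t(3,7)=0.756 V=322.892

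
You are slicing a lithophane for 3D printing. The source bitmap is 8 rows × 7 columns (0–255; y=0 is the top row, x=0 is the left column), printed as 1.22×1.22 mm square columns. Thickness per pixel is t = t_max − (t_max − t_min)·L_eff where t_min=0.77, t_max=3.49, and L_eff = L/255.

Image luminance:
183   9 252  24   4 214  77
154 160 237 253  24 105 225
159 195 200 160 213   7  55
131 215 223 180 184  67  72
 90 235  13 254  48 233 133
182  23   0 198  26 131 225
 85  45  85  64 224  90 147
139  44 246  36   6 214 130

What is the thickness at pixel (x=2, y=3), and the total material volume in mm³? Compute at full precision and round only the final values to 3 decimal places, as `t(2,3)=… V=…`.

t(2,3)=1.111 V=174.552

span = t_max - t_min = 3.49 - 0.77 = 2.720
L(2,3) = 223, L_eff = 223/255 = 0.874510
t(2,3) = 3.49 - 2.720·0.874510 = 1.111
Σt over all 8·7 pixels = 43978/375 ≈ 117.2746667
V = pitch²·Σt = 1.22²·43978/375 = 174.552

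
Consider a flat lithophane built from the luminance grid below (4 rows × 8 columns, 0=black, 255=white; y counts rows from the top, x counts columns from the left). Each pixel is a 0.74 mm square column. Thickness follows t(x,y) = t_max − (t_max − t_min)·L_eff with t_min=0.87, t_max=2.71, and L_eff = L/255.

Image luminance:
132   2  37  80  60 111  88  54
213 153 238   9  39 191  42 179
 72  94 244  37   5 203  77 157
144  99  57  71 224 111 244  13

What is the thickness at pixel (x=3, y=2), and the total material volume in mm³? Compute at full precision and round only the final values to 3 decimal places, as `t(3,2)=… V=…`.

span = t_max - t_min = 2.71 - 0.87 = 1.840
L(3,2) = 37, L_eff = 37/255 = 0.145098
t(3,2) = 2.71 - 1.840·0.145098 = 2.443
Σt over all 4·8 pixels = 26184/425 ≈ 61.6094118
V = pitch²·Σt = 0.74²·26184/425 = 33.737

t(3,2)=2.443 V=33.737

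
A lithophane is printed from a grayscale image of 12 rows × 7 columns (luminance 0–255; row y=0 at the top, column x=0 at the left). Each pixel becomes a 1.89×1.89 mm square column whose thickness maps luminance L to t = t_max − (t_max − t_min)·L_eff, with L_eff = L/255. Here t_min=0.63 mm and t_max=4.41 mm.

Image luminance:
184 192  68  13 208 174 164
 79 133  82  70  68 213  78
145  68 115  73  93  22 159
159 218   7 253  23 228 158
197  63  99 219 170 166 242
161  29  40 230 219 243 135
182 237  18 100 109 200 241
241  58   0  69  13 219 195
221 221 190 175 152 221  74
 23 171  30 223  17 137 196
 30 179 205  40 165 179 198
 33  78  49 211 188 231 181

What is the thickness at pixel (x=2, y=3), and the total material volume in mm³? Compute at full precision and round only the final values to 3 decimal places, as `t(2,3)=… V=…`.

t(2,3)=4.306 V=711.134

span = t_max - t_min = 4.41 - 0.63 = 3.780
L(2,3) = 7, L_eff = 7/255 = 0.027451
t(2,3) = 4.41 - 3.780·0.027451 = 4.306
Σt over all 12·7 pixels = 199.08
V = pitch²·Σt = 1.89²·199.08 = 711.134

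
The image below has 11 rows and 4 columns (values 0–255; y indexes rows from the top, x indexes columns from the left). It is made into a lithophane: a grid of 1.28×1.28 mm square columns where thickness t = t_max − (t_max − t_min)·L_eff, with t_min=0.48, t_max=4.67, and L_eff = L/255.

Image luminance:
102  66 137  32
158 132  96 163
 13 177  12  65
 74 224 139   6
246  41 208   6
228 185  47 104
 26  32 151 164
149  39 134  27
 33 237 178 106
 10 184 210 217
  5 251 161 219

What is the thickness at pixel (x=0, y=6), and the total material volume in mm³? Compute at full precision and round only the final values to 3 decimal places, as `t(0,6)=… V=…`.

span = t_max - t_min = 4.67 - 0.48 = 4.190
L(0,6) = 26, L_eff = 26/255 = 0.101961
t(0,6) = 4.67 - 4.190·0.101961 = 4.243
Σt over all 11·4 pixels = 1531727/12750 ≈ 120.1354510
V = pitch²·Σt = 1.28²·1531727/12750 = 196.830

t(0,6)=4.243 V=196.830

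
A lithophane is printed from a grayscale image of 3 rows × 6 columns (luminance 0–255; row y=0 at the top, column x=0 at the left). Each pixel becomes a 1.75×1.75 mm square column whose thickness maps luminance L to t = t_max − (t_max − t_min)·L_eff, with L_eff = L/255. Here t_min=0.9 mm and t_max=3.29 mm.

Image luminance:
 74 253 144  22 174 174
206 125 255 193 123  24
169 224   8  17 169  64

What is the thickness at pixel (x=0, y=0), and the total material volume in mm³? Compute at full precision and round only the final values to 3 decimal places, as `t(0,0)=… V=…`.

span = t_max - t_min = 3.29 - 0.9 = 2.390
L(0,0) = 74, L_eff = 74/255 = 0.290196
t(0,0) = 3.29 - 2.390·0.290196 = 2.596
Σt over all 3·6 pixels = 77684/2125 ≈ 36.5571765
V = pitch²·Σt = 1.75²·77684/2125 = 111.956

t(0,0)=2.596 V=111.956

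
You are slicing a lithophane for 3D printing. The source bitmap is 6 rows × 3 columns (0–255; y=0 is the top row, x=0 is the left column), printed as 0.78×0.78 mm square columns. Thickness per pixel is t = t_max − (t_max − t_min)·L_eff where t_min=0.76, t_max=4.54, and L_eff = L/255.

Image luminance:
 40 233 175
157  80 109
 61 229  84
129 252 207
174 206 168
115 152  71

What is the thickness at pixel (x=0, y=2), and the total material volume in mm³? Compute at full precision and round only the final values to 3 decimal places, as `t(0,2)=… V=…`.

t(0,2)=3.636 V=25.891

span = t_max - t_min = 4.54 - 0.76 = 3.780
L(0,2) = 61, L_eff = 61/255 = 0.239216
t(0,2) = 4.54 - 3.780·0.239216 = 3.636
Σt over all 6·3 pixels = 90432/2125 ≈ 42.5562353
V = pitch²·Σt = 0.78²·90432/2125 = 25.891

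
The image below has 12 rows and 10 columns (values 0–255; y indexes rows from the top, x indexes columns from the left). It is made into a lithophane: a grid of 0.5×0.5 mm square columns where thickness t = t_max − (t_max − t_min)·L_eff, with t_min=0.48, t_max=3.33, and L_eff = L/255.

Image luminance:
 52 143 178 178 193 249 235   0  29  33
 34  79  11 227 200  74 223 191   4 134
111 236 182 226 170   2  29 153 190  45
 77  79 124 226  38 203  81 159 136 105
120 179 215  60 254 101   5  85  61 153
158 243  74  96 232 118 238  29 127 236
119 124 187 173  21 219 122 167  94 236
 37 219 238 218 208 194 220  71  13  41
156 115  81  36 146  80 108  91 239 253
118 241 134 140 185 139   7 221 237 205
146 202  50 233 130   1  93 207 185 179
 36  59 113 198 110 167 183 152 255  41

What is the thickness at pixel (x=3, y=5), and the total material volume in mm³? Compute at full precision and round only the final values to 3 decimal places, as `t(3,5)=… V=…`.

span = t_max - t_min = 3.33 - 0.48 = 2.850
L(3,5) = 96, L_eff = 96/255 = 0.376471
t(3,5) = 3.33 - 2.850·0.376471 = 2.257
Σt over all 12·10 pixels = 91854/425 ≈ 216.1270588
V = pitch²·Σt = 0.5²·91854/425 = 54.032

t(3,5)=2.257 V=54.032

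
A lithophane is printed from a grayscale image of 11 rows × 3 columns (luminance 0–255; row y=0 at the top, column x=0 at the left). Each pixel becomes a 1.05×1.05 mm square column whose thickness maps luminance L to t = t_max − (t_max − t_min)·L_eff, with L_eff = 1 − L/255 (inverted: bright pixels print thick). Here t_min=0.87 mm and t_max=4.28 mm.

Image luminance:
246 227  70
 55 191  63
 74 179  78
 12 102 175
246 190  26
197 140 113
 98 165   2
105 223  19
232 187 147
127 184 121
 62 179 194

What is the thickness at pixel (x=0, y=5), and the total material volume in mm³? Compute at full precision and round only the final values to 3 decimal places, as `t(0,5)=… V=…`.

span = t_max - t_min = 4.28 - 0.87 = 3.410
L(0,5) = 197, L_eff = 1 - 197/255 = 0.227451 (inverted)
t(0,5) = 4.28 - 3.410·0.227451 = 3.504
Σt over all 11·3 pixels = 1121197/12750 ≈ 87.9370196
V = pitch²·Σt = 1.05²·1121197/12750 = 96.951

t(0,5)=3.504 V=96.951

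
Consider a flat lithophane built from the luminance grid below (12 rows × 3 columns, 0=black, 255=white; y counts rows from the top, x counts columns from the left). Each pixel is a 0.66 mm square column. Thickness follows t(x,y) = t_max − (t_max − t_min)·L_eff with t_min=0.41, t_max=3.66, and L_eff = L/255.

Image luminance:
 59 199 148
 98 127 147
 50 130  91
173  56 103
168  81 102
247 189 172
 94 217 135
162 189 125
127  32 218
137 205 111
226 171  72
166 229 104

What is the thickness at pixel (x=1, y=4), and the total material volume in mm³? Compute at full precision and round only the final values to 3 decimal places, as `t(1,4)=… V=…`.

span = t_max - t_min = 3.66 - 0.41 = 3.250
L(1,4) = 81, L_eff = 81/255 = 0.317647
t(1,4) = 3.66 - 3.250·0.317647 = 2.628
Σt over all 12·3 pixels = 85769/1275 ≈ 67.2698039
V = pitch²·Σt = 0.66²·85769/1275 = 29.303

t(1,4)=2.628 V=29.303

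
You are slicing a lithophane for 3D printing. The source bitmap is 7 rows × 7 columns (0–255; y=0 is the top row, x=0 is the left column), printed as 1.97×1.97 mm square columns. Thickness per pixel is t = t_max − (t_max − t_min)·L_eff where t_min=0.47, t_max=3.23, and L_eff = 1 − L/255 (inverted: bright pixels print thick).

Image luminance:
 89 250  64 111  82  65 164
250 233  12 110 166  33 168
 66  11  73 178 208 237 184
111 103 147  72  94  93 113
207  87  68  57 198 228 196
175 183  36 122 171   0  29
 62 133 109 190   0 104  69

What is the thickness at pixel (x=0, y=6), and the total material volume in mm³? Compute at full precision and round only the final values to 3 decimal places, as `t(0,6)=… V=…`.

t(0,6)=1.141 V=337.669

span = t_max - t_min = 3.23 - 0.47 = 2.760
L(0,6) = 62, L_eff = 1 - 62/255 = 0.756863 (inverted)
t(0,6) = 3.23 - 2.760·0.756863 = 1.141
Σt over all 7·7 pixels = 739567/8500 ≈ 87.0078824
V = pitch²·Σt = 1.97²·739567/8500 = 337.669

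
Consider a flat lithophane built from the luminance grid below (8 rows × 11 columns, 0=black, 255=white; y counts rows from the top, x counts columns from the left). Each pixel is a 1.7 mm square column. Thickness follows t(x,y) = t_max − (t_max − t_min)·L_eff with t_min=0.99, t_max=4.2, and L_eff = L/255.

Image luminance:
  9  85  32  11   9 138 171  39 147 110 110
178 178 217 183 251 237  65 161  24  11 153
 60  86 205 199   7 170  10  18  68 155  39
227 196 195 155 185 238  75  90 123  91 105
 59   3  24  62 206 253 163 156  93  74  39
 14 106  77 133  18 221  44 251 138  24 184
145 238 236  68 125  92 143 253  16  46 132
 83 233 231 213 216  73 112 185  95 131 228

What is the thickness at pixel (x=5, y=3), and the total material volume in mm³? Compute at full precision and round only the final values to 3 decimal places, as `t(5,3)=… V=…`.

t(5,3)=1.204 V=673.348

span = t_max - t_min = 4.2 - 0.99 = 3.210
L(5,3) = 238, L_eff = 238/255 = 0.933333
t(5,3) = 4.2 - 3.210·0.933333 = 1.204
Σt over all 8·11 pixels = 495109/2125 ≈ 232.9924706
V = pitch²·Σt = 1.7²·495109/2125 = 673.348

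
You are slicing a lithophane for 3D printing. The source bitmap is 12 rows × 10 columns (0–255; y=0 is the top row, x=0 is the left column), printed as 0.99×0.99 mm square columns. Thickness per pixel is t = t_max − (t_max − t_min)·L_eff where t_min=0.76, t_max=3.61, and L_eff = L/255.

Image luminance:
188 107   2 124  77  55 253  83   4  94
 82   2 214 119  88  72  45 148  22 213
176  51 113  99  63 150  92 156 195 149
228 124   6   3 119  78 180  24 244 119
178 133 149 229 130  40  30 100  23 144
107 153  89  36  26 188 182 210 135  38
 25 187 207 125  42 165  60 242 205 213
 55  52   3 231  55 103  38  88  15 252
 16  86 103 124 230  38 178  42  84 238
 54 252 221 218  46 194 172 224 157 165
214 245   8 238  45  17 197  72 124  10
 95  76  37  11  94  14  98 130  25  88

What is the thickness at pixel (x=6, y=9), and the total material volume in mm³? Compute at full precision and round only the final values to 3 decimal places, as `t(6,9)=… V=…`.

t(6,9)=1.688 V=274.246

span = t_max - t_min = 3.61 - 0.76 = 2.850
L(6,9) = 172, L_eff = 172/255 = 0.674510
t(6,9) = 3.61 - 2.850·0.674510 = 1.688
Σt over all 12·10 pixels = 118921/425 ≈ 279.8141176
V = pitch²·Σt = 0.99²·118921/425 = 274.246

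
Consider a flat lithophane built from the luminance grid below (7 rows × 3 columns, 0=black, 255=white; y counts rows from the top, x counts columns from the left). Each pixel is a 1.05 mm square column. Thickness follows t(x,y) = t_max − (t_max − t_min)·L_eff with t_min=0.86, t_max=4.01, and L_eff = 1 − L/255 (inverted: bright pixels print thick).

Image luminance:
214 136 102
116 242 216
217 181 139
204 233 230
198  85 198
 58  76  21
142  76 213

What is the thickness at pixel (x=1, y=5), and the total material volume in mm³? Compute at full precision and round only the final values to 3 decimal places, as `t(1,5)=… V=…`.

t(1,5)=1.799 V=64.813

span = t_max - t_min = 4.01 - 0.86 = 3.150
L(1,5) = 76, L_eff = 1 - 76/255 = 0.701961 (inverted)
t(1,5) = 4.01 - 3.150·0.701961 = 1.799
Σt over all 7·3 pixels = 99939/1700 ≈ 58.7876471
V = pitch²·Σt = 1.05²·99939/1700 = 64.813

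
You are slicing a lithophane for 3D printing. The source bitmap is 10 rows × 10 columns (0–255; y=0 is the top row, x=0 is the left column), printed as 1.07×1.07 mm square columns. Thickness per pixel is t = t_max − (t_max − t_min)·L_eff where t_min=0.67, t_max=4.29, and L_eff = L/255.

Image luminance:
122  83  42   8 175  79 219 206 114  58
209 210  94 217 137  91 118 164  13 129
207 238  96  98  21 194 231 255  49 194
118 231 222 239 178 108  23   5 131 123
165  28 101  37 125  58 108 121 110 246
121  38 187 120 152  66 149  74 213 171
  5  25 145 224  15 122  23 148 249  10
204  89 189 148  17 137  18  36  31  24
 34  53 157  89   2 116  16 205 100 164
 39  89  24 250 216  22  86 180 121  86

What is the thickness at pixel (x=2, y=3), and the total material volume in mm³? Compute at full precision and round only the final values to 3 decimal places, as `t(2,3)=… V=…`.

span = t_max - t_min = 4.29 - 0.67 = 3.620
L(2,3) = 222, L_eff = 222/255 = 0.870588
t(2,3) = 4.29 - 3.620·0.870588 = 1.138
Σt over all 10·10 pixels = 196679/750 ≈ 262.2386667
V = pitch²·Σt = 1.07²·196679/750 = 300.237

t(2,3)=1.138 V=300.237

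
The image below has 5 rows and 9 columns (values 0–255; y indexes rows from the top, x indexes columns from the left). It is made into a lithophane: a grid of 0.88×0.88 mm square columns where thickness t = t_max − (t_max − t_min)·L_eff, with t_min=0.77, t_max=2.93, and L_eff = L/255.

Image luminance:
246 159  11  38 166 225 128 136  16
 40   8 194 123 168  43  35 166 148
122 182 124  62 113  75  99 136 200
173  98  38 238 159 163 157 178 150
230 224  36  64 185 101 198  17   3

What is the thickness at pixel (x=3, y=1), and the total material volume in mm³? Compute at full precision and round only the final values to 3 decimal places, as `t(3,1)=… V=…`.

t(3,1)=1.888 V=65.535

span = t_max - t_min = 2.93 - 0.77 = 2.160
L(3,1) = 123, L_eff = 123/255 = 0.482353
t(3,1) = 2.93 - 2.160·0.482353 = 1.888
Σt over all 5·9 pixels = 28773/340 ≈ 84.6264706
V = pitch²·Σt = 0.88²·28773/340 = 65.535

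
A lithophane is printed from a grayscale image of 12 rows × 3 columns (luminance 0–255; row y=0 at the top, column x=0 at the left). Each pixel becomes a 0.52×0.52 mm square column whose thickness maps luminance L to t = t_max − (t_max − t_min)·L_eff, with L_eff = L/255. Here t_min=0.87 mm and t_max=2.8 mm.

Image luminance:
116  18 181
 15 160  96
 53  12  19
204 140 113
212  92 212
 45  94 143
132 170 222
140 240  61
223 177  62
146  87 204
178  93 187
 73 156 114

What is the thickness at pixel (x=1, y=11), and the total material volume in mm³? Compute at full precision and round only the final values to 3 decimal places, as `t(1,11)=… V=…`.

span = t_max - t_min = 2.8 - 0.87 = 1.930
L(1,11) = 156, L_eff = 156/255 = 0.611765
t(1,11) = 2.8 - 1.930·0.611765 = 1.619
Σt over all 12·3 pixels = 66.06
V = pitch²·Σt = 0.52²·66.06 = 17.863

t(1,11)=1.619 V=17.863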